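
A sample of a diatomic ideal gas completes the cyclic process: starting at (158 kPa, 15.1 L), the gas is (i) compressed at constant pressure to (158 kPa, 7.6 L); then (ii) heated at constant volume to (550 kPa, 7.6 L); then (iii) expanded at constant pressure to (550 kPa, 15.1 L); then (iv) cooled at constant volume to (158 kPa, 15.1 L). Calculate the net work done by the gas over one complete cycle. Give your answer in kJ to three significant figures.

W_net ≈ 2.94 kJ

Constant-volume legs do no work.
W(i) = (158)(7.6 − 15.1) = -1185 J; W(iii) = (550)(15.1 − 7.6) = 4125 J.
W_net = -1185 + 4125 = 2940 J (the clockwise enclosed area).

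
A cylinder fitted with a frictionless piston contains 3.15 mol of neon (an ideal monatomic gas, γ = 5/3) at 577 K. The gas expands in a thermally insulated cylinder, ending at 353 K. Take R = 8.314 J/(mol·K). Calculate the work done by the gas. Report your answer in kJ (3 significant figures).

Adiabatic ⇒ Q = 0, so W_by = −ΔU = nCᵥ(T₁ − T₂).
Cᵥ = 3R/2 = 12.47 J/(mol·K).
W = (3.15)(12.47)(577 − 353) = 8800 J.

W ≈ 8.80 kJ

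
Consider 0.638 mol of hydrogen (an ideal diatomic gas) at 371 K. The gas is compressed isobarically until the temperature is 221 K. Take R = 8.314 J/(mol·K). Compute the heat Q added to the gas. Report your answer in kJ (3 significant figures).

Q ≈ -2.78 kJ

Isobaric: W = nRΔT = (0.638)(8.314)(-150) = -795.6 J.
ΔU = nCᵥΔT with Cᵥ = 5R/2: ΔU = (0.638)(20.79)(-150) = -1989 J.
Q = ΔU + W = -1989 − 795.6 = -2785 J.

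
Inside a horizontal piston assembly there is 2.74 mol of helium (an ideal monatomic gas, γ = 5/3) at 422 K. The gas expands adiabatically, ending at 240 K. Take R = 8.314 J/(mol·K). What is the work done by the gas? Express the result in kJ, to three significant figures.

W ≈ 6.22 kJ

Adiabatic ⇒ Q = 0, so W_by = −ΔU = nCᵥ(T₁ − T₂).
Cᵥ = 3R/2 = 12.47 J/(mol·K).
W = (2.74)(12.47)(422 − 240) = 6219 J.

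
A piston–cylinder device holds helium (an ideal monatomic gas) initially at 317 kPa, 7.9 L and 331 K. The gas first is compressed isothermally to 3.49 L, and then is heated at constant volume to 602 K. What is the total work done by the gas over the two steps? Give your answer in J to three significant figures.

Step 1 (isothermal): W = P₁V₁ ln(V₂/V₁) = (2504) ln(3.49/7.9) = -2046 J.
Step 2 (isochoric): W = 0 (constant volume).
W_total = -2046 + 0 = -2046 J.

W_total ≈ -2050 J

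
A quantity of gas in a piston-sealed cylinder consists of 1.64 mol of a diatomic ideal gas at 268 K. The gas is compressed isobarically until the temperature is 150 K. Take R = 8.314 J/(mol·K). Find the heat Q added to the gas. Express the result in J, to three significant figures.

Isobaric: W = nRΔT = (1.64)(8.314)(-118) = -1609 J.
ΔU = nCᵥΔT with Cᵥ = 5R/2: ΔU = (1.64)(20.79)(-118) = -4022 J.
Q = ΔU + W = -4022 − 1609 = -5631 J.

Q ≈ -5630 J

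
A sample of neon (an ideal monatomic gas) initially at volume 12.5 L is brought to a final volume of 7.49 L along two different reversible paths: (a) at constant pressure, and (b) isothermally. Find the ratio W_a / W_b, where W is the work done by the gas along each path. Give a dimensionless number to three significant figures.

W_a / W_b ≈ 0.783

Path (a) isobaric: W = P₁(V₂ − V₁) → W_a/(P₁V₁) = -0.4008.
Path (b) isothermal: W = P₁V₁ ln(V₂/V₁) → W_b/(P₁V₁) = -0.5122.
W_a / W_b = -0.4008 / -0.5122 = 0.7826.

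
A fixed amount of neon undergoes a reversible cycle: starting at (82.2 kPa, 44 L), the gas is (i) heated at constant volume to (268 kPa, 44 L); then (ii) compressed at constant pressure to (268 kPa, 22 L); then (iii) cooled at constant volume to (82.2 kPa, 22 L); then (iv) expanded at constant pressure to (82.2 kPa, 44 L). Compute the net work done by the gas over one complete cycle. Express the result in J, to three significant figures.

W_net ≈ -4090 J

Constant-volume legs do no work.
W(ii) = (268)(22 − 44) = -5896 J; W(iv) = (82.2)(44 − 22) = 1808 J.
W_net = -5896 + 1808 = -4088 J (the counter-clockwise enclosed area).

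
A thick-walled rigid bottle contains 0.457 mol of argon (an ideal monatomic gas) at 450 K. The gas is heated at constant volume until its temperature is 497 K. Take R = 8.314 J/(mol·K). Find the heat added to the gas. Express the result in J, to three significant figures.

Constant volume ⇒ W = 0, so Q = ΔU = nCᵥΔT with Cᵥ = 3R/2 = 12.47 J/(mol·K).
ΔU = (0.457)(12.47)(497 − 450) = 267.9 J.

Q ≈ 268 J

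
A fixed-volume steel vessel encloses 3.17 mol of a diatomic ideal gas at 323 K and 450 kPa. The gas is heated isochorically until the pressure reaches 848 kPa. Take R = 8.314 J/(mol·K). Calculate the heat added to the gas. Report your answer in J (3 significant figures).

Constant volume ⇒ W = 0, so Q = ΔU = nCᵥΔT with Cᵥ = 5R/2 = 20.79 J/(mol·K).
At constant V, T₂/T₁ = P₂/P₁ ⇒ ΔT = T₁(P₂/P₁ − 1) = 323·(848/450 − 1) = 285.7 K.
ΔU = (3.17)(20.79)(285.7) = 18823 J.

Q ≈ 18800 J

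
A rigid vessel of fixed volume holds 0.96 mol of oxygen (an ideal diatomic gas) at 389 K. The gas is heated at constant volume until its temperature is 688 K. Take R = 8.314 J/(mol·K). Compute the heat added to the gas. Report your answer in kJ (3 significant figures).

Q ≈ 5.97 kJ

Constant volume ⇒ W = 0, so Q = ΔU = nCᵥΔT with Cᵥ = 5R/2 = 20.79 J/(mol·K).
ΔU = (0.96)(20.79)(688 − 389) = 5966 J.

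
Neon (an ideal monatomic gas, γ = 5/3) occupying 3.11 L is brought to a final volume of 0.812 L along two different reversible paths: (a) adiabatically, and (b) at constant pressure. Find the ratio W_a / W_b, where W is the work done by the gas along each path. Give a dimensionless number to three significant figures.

Path (a) adiabatic: W = P₁V₁(1 − (V₁/V₂)^(γ−1))/(γ−1) → W_a/(P₁V₁) = -2.172.
Path (b) isobaric: W = P₁(V₂ − V₁) → W_b/(P₁V₁) = -0.7389.
W_a / W_b = -2.172 / -0.7389 = 2.939.

W_a / W_b ≈ 2.94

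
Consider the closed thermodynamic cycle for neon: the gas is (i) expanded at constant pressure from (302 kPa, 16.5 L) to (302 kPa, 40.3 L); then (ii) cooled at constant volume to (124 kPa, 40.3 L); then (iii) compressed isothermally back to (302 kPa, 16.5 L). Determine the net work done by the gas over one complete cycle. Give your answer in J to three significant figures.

W_net ≈ 2730 J

Leg (i): W = PΔV = (302)(40.3 − 16.5) = 7188 J.
Leg (ii): W = 0.
Leg (iii): W = PᵢVᵢ ln(V_f/Vᵢ) = (4997) ln(16.5/40.3) = -4462 J.
W_net = 7188 − 4462 = 2725 J.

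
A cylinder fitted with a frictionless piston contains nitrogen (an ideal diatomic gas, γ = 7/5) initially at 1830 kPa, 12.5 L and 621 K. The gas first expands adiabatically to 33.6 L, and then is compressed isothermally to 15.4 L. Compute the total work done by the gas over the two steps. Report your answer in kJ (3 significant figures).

Step 1 (adiabatic): W = (P₁V₁ − P₂V₂)/(γ−1) = (22875 − 15402)/0.4 = 18681 J.
After step 1: P = 458.4 kPa, V = 33.6 L, T = 418.1 K.
Step 2 (isothermal): W = P₁V₁ ln(V₂/V₁) = (15402) ln(15.4/33.6) = -12016 J.
W_total = 18681 − 12016 = 6665 J.

W_total ≈ 6.67 kJ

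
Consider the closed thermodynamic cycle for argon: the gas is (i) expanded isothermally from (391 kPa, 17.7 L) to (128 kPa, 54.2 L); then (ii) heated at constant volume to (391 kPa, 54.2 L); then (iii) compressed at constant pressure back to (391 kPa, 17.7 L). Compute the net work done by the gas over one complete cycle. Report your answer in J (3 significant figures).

W_net ≈ -6530 J

Leg (i): W = PᵢVᵢ ln(V_f/Vᵢ) = (6921) ln(54.2/17.7) = 7745 J.
Leg (ii): W = 0.
Leg (iii): W = PΔV = (391)(17.7 − 54.2) = -14272 J.
W_net = 7745 − 14272 = -6526 J.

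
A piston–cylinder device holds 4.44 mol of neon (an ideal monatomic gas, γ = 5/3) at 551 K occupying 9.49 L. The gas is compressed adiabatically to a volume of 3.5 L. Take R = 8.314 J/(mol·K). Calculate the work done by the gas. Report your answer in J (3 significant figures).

W ≈ -28800 J

Adiabatic: TV^(γ−1) = const with γ = 5/3.
T₂ = T₁ (V₁/V₂)^(γ−1) = 551 × (9.49/3.5)^0.667 = 551 × 1.944 = 1071 K.
W_by = nCᵥ(T₁ − T₂) = (4.44)(12.47)(551 − 1071) = -28815 J.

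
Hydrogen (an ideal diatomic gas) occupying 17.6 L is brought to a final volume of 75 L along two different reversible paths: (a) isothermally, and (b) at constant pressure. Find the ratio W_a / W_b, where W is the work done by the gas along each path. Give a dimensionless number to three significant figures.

W_a / W_b ≈ 0.444

Path (a) isothermal: W = P₁V₁ ln(V₂/V₁) → W_a/(P₁V₁) = 1.45.
Path (b) isobaric: W = P₁(V₂ − V₁) → W_b/(P₁V₁) = 3.261.
W_a / W_b = 1.45 / 3.261 = 0.4445.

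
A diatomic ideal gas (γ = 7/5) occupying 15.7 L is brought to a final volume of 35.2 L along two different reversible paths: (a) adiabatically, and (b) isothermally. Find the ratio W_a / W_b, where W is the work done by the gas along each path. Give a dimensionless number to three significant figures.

W_a / W_b ≈ 0.855

Path (a) adiabatic: W = P₁V₁(1 − (V₁/V₂)^(γ−1))/(γ−1) → W_a/(P₁V₁) = 0.69.
Path (b) isothermal: W = P₁V₁ ln(V₂/V₁) → W_b/(P₁V₁) = 0.8074.
W_a / W_b = 0.69 / 0.8074 = 0.8546.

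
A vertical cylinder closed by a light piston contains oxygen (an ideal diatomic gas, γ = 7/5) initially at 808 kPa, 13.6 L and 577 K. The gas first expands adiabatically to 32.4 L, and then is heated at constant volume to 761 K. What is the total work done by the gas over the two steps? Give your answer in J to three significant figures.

W_total ≈ 8060 J

Step 1 (adiabatic): W = (P₁V₁ − P₂V₂)/(γ−1) = (10989 − 7765)/0.4 = 8059 J.
Step 2 (isochoric): W = 0 (constant volume).
W_total = 8059 + 0 = 8059 J.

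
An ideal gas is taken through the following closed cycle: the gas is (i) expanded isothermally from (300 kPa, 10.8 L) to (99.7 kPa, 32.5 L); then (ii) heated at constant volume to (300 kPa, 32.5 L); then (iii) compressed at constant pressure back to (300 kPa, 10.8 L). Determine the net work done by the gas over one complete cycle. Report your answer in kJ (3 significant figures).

W_net ≈ -2.94 kJ

Leg (i): W = PᵢVᵢ ln(V_f/Vᵢ) = (3240) ln(32.5/10.8) = 3569 J.
Leg (ii): W = 0.
Leg (iii): W = PΔV = (300)(10.8 − 32.5) = -6510 J.
W_net = 3569 − 6510 = -2941 J.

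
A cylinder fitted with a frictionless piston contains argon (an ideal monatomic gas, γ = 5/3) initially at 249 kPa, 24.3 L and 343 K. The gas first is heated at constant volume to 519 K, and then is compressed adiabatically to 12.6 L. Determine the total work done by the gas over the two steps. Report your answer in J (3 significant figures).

W_total ≈ -7540 J

Step 1 (isochoric): W = 0 (constant volume).
After step 1: P = 376.8 kPa (V unchanged).
Step 2 (adiabatic): W = (P₁V₁ − P₂V₂)/(γ−1) = (9155 − 14185)/0.667 = -7545 J.
W_total = 0 − 7545 = -7545 J.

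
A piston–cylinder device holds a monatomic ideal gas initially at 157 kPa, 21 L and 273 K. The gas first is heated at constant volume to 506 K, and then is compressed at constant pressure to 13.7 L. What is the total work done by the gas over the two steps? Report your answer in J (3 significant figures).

Step 1 (isochoric): W = 0 (constant volume).
After step 1: P = 291 kPa (V unchanged).
Step 2 (isobaric): W = PΔV = (291 kPa)(13.7 − 21 L) = -2124 J.
W_total = 0 − 2124 = -2124 J.

W_total ≈ -2120 J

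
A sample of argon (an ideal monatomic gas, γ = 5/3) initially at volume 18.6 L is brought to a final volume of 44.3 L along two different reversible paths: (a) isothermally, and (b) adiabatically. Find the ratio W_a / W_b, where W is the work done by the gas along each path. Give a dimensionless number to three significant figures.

Path (a) isothermal: W = P₁V₁ ln(V₂/V₁) → W_a/(P₁V₁) = 0.8678.
Path (b) adiabatic: W = P₁V₁(1 − (V₁/V₂)^(γ−1))/(γ−1) → W_b/(P₁V₁) = 0.6589.
W_a / W_b = 0.8678 / 0.6589 = 1.317.

W_a / W_b ≈ 1.32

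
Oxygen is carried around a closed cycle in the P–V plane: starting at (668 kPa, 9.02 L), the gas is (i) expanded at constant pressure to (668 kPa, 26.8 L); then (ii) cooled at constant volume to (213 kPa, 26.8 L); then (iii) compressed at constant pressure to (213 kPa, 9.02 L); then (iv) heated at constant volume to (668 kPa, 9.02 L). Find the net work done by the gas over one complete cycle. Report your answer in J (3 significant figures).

Constant-volume legs do no work.
W(i) = (668)(26.8 − 9.02) = 11877 J; W(iii) = (213)(9.02 − 26.8) = -3787 J.
W_net = 11877 − 3787 = 8090 J (the clockwise enclosed area).

W_net ≈ 8090 J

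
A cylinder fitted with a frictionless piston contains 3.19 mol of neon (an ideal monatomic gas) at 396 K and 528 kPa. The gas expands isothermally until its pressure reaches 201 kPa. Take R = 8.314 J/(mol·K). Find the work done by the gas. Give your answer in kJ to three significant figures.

W ≈ 10.1 kJ

Isothermal process: W = nRT ln(V₂/V₁) = nRT ln(P₁/P₂).
W = (3.19)(8.314)(396) × ln(528/201)
  = 10503 × ln(2.627) = 10503 × 0.9658
W_by_gas = 10143 J.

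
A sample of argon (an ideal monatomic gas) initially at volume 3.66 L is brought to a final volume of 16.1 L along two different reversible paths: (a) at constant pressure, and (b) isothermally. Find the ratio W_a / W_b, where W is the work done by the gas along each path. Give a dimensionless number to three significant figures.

W_a / W_b ≈ 2.29

Path (a) isobaric: W = P₁(V₂ − V₁) → W_a/(P₁V₁) = 3.399.
Path (b) isothermal: W = P₁V₁ ln(V₂/V₁) → W_b/(P₁V₁) = 1.481.
W_a / W_b = 3.399 / 1.481 = 2.294.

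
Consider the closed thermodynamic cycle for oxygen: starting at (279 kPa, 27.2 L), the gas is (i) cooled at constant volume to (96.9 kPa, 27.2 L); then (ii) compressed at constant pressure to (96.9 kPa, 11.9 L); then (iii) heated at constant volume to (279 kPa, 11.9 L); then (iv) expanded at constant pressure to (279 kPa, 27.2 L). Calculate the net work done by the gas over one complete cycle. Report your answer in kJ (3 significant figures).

W_net ≈ 2.79 kJ

Constant-volume legs do no work.
W(ii) = (96.9)(11.9 − 27.2) = -1483 J; W(iv) = (279)(27.2 − 11.9) = 4269 J.
W_net = -1483 + 4269 = 2786 J (the clockwise enclosed area).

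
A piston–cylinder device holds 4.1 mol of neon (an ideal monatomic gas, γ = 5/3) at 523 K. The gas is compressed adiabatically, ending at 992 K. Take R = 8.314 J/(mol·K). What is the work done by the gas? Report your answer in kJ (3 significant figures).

W ≈ -24.0 kJ

Adiabatic ⇒ Q = 0, so W_by = −ΔU = nCᵥ(T₁ − T₂).
Cᵥ = 3R/2 = 12.47 J/(mol·K).
W = (4.1)(12.47)(523 − 992) = -23980 J.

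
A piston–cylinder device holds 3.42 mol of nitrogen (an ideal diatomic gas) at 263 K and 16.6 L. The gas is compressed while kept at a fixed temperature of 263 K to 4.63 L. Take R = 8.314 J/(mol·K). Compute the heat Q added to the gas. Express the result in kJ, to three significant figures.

Isothermal ⇒ ΔU = 0, so Q = W = nRT ln(V₂/V₁).
Q = (3.42)(8.314)(263) ln(4.63/16.6) = 7478 × -1.277 = -9548 J.

Q ≈ -9.55 kJ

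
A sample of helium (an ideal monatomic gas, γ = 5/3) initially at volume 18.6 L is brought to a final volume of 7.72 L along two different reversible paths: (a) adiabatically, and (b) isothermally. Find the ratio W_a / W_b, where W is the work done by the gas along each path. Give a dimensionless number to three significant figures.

W_a / W_b ≈ 1.36

Path (a) adiabatic: W = P₁V₁(1 − (V₁/V₂)^(γ−1))/(γ−1) → W_a/(P₁V₁) = -1.196.
Path (b) isothermal: W = P₁V₁ ln(V₂/V₁) → W_b/(P₁V₁) = -0.8793.
W_a / W_b = -1.196 / -0.8793 = 1.36.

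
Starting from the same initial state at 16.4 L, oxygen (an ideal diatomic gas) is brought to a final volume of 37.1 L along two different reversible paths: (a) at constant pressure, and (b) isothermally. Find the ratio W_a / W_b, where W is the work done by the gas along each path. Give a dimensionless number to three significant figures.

W_a / W_b ≈ 1.55

Path (a) isobaric: W = P₁(V₂ − V₁) → W_a/(P₁V₁) = 1.262.
Path (b) isothermal: W = P₁V₁ ln(V₂/V₁) → W_b/(P₁V₁) = 0.8163.
W_a / W_b = 1.262 / 0.8163 = 1.546.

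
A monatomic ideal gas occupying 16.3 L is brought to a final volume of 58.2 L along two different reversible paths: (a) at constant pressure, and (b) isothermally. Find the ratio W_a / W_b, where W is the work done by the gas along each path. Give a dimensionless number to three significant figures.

W_a / W_b ≈ 2.02

Path (a) isobaric: W = P₁(V₂ − V₁) → W_a/(P₁V₁) = 2.571.
Path (b) isothermal: W = P₁V₁ ln(V₂/V₁) → W_b/(P₁V₁) = 1.273.
W_a / W_b = 2.571 / 1.273 = 2.02.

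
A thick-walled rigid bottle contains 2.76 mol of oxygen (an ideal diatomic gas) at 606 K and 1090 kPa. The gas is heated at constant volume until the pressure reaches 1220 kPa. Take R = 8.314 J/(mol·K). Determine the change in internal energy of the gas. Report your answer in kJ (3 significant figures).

Constant volume ⇒ W = 0, so Q = ΔU = nCᵥΔT with Cᵥ = 5R/2 = 20.79 J/(mol·K).
At constant V, T₂/T₁ = P₂/P₁ ⇒ ΔT = T₁(P₂/P₁ − 1) = 606·(1220/1090 − 1) = 72.28 K.
ΔU = (2.76)(20.79)(72.28) = 4146 J.

ΔU ≈ 4.15 kJ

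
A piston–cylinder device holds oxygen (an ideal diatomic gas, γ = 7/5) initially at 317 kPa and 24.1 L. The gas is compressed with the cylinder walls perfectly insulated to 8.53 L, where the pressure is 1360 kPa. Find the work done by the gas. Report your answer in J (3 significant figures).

Adiabatic: W = (P₁V₁ − P₂V₂)/(γ − 1) with γ = 7/5.
P₁V₁ = 7640 J, P₂V₂ = 11601 J.
W = (7640 − 11601) / 0.4 = -9903 J.

W ≈ -9900 J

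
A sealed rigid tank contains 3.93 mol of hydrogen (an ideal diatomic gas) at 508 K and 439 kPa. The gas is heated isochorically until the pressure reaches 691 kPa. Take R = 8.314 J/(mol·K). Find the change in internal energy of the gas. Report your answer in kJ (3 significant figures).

Constant volume ⇒ W = 0, so Q = ΔU = nCᵥΔT with Cᵥ = 5R/2 = 20.79 J/(mol·K).
At constant V, T₂/T₁ = P₂/P₁ ⇒ ΔT = T₁(P₂/P₁ − 1) = 508·(691/439 − 1) = 291.6 K.
ΔU = (3.93)(20.79)(291.6) = 23820 J.

ΔU ≈ 23.8 kJ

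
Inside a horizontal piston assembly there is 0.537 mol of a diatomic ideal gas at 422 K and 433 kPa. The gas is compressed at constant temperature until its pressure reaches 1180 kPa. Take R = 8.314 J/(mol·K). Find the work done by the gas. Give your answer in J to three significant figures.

Isothermal process: W = nRT ln(V₂/V₁) = nRT ln(P₁/P₂).
W = (0.537)(8.314)(422) × ln(433/1180)
  = 1884 × ln(0.3669) = 1884 × -1.003
W_by_gas = -1889 J.

W ≈ -1890 J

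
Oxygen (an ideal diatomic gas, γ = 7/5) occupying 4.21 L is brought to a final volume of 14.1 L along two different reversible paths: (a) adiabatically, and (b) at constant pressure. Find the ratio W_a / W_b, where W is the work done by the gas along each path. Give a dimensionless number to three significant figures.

W_a / W_b ≈ 0.408

Path (a) adiabatic: W = P₁V₁(1 − (V₁/V₂)^(γ−1))/(γ−1) → W_a/(P₁V₁) = 0.9584.
Path (b) isobaric: W = P₁(V₂ − V₁) → W_b/(P₁V₁) = 2.349.
W_a / W_b = 0.9584 / 2.349 = 0.408.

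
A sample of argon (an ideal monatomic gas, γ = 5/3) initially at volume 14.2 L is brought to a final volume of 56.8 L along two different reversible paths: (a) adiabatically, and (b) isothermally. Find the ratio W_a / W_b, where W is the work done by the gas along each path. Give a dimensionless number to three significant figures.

W_a / W_b ≈ 0.653

Path (a) adiabatic: W = P₁V₁(1 − (V₁/V₂)^(γ−1))/(γ−1) → W_a/(P₁V₁) = 0.9047.
Path (b) isothermal: W = P₁V₁ ln(V₂/V₁) → W_b/(P₁V₁) = 1.386.
W_a / W_b = 0.9047 / 1.386 = 0.6526.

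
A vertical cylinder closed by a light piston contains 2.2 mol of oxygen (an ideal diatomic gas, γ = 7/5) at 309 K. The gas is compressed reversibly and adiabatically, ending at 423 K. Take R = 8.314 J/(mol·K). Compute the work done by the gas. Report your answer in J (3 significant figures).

Adiabatic ⇒ Q = 0, so W_by = −ΔU = nCᵥ(T₁ − T₂).
Cᵥ = 5R/2 = 20.79 J/(mol·K).
W = (2.2)(20.79)(309 − 423) = -5213 J.

W ≈ -5210 J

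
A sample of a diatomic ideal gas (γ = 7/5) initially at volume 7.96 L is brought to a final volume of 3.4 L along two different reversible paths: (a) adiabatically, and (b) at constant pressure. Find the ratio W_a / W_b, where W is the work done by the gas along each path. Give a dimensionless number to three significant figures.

W_a / W_b ≈ 1.77

Path (a) adiabatic: W = P₁V₁(1 − (V₁/V₂)^(γ−1))/(γ−1) → W_a/(P₁V₁) = -1.013.
Path (b) isobaric: W = P₁(V₂ − V₁) → W_b/(P₁V₁) = -0.5729.
W_a / W_b = -1.013 / -0.5729 = 1.769.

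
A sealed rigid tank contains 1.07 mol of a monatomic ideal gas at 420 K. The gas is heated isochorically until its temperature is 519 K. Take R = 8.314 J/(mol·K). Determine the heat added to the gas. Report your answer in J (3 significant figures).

Q ≈ 1320 J

Constant volume ⇒ W = 0, so Q = ΔU = nCᵥΔT with Cᵥ = 3R/2 = 12.47 J/(mol·K).
ΔU = (1.07)(12.47)(519 − 420) = 1321 J.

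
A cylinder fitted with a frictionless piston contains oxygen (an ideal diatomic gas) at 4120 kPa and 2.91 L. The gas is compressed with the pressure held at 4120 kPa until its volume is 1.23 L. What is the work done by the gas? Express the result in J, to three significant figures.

Isobaric: W = P ΔV.
W = (4120 kPa)(1.23 − 2.91 L) = (4120)(-1.68) = -6922 J.

W ≈ -6920 J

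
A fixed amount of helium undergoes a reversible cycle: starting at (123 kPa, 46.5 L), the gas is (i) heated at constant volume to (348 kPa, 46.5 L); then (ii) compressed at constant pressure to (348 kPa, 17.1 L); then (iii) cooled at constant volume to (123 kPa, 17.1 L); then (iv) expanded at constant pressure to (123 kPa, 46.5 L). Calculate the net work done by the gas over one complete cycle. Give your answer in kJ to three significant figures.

W_net ≈ -6.61 kJ

Constant-volume legs do no work.
W(ii) = (348)(17.1 − 46.5) = -10231 J; W(iv) = (123)(46.5 − 17.1) = 3616 J.
W_net = -10231 + 3616 = -6615 J (the counter-clockwise enclosed area).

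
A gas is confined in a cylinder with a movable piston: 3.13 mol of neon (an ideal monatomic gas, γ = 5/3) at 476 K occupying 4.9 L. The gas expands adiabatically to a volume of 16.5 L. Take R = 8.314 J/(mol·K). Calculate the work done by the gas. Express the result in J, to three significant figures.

Adiabatic: TV^(γ−1) = const with γ = 5/3.
T₂ = T₁ (V₁/V₂)^(γ−1) = 476 × (4.9/16.5)^0.667 = 476 × 0.4451 = 211.9 K.
W_by = nCᵥ(T₁ − T₂) = (3.13)(12.47)(476 − 211.9) = 10310 J.

W ≈ 10300 J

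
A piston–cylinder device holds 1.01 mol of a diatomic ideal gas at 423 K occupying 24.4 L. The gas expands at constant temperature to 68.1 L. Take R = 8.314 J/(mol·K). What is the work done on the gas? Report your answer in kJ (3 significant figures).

W ≈ -3.65 kJ

Isothermal: W = nRT ln(V₂/V₁).
W = (1.01)(8.314)(423) × ln(68.1/24.4)
  = 3552 × 1.026
W_by_gas = 3646 J; work on gas = −W_by = -3646 J.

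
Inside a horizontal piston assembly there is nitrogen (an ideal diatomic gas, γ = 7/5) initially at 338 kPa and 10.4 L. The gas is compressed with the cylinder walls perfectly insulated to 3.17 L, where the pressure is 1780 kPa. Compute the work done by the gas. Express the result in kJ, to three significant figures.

W ≈ -5.32 kJ

Adiabatic: W = (P₁V₁ − P₂V₂)/(γ − 1) with γ = 7/5.
P₁V₁ = 3515 J, P₂V₂ = 5643 J.
W = (3515 − 5643) / 0.4 = -5318 J.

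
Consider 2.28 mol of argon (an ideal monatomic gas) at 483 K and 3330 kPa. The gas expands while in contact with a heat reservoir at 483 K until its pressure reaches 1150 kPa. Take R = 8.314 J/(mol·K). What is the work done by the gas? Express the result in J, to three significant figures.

Isothermal process: W = nRT ln(V₂/V₁) = nRT ln(P₁/P₂).
W = (2.28)(8.314)(483) × ln(3330/1150)
  = 9156 × ln(2.896) = 9156 × 1.063
W_by_gas = 9734 J.

W ≈ 9730 J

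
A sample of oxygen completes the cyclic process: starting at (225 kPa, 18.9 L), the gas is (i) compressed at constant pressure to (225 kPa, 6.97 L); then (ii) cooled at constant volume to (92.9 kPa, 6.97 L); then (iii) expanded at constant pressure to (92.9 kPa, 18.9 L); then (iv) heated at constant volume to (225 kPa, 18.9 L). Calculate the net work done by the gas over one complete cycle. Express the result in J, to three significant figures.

W_net ≈ -1580 J

Constant-volume legs do no work.
W(i) = (225)(6.97 − 18.9) = -2684 J; W(iii) = (92.9)(18.9 − 6.97) = 1108 J.
W_net = -2684 + 1108 = -1576 J (the counter-clockwise enclosed area).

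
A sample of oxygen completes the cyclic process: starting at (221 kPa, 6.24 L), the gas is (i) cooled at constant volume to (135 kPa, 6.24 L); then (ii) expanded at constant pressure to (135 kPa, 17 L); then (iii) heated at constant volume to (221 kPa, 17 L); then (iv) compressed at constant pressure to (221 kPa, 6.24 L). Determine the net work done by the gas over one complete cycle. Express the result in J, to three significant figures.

Constant-volume legs do no work.
W(ii) = (135)(17 − 6.24) = 1453 J; W(iv) = (221)(6.24 − 17) = -2378 J.
W_net = 1453 − 2378 = -925.4 J (the counter-clockwise enclosed area).

W_net ≈ -925 J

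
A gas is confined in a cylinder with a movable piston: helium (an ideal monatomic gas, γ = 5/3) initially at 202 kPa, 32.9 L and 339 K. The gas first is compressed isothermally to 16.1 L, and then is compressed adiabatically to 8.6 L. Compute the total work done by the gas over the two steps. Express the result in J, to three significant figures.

W_total ≈ -9920 J

Step 1 (isothermal): W = P₁V₁ ln(V₂/V₁) = (6646) ln(16.1/32.9) = -4749 J.
After step 1: P = 412.8 kPa, V = 16.1 L, T = 339 K.
Step 2 (adiabatic): W = (P₁V₁ − P₂V₂)/(γ−1) = (6646 − 10095)/0.667 = -5174 J.
W_total = -4749 − 5174 = -9923 J.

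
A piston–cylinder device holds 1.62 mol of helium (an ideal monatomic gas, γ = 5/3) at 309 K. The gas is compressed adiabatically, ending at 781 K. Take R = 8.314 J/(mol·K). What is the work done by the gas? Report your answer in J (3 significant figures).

W ≈ -9540 J

Adiabatic ⇒ Q = 0, so W_by = −ΔU = nCᵥ(T₁ − T₂).
Cᵥ = 3R/2 = 12.47 J/(mol·K).
W = (1.62)(12.47)(309 − 781) = -9536 J.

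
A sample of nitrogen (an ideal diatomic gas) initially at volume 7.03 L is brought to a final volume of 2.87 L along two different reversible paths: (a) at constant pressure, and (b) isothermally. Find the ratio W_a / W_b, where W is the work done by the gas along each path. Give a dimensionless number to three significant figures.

Path (a) isobaric: W = P₁(V₂ − V₁) → W_a/(P₁V₁) = -0.5917.
Path (b) isothermal: W = P₁V₁ ln(V₂/V₁) → W_b/(P₁V₁) = -0.8959.
W_a / W_b = -0.5917 / -0.8959 = 0.6605.

W_a / W_b ≈ 0.661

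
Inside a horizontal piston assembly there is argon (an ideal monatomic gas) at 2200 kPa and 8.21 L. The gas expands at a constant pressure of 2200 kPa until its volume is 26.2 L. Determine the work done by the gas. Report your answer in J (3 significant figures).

Isobaric: W = P ΔV.
W = (2200 kPa)(26.2 − 8.21 L) = (2200)(17.99) = 39578 J.

W ≈ 39600 J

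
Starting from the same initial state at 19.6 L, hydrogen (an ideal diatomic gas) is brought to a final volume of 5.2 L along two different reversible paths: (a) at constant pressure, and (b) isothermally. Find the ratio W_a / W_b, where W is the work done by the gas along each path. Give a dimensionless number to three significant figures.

W_a / W_b ≈ 0.554

Path (a) isobaric: W = P₁(V₂ − V₁) → W_a/(P₁V₁) = -0.7347.
Path (b) isothermal: W = P₁V₁ ln(V₂/V₁) → W_b/(P₁V₁) = -1.327.
W_a / W_b = -0.7347 / -1.327 = 0.5537.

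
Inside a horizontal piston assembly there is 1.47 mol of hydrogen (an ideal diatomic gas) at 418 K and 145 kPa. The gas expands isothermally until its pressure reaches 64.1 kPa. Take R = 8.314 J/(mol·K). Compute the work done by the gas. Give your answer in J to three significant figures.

W ≈ 4170 J

Isothermal process: W = nRT ln(V₂/V₁) = nRT ln(P₁/P₂).
W = (1.47)(8.314)(418) × ln(145/64.1)
  = 5109 × ln(2.262) = 5109 × 0.8163
W_by_gas = 4170 J.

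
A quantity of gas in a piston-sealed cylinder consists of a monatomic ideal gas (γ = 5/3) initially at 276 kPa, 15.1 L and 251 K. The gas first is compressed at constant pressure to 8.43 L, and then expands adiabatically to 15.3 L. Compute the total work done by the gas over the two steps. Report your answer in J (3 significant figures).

Step 1 (isobaric): W = PΔV = (276 kPa)(8.43 − 15.1 L) = -1841 J.
After step 1: P = 276 kPa, V = 8.43 L, T = 140.1 K.
Step 2 (adiabatic): W = (P₁V₁ − P₂V₂)/(γ−1) = (2327 − 1564)/0.667 = 1144 J.
W_total = -1841 + 1144 = -696.5 J.

W_total ≈ -696 J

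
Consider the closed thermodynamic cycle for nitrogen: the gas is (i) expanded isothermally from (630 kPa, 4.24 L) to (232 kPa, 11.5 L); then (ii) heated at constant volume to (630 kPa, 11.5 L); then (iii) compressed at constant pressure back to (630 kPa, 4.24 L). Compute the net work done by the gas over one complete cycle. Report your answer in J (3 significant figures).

W_net ≈ -1910 J

Leg (i): W = PᵢVᵢ ln(V_f/Vᵢ) = (2671) ln(11.5/4.24) = 2665 J.
Leg (ii): W = 0.
Leg (iii): W = PΔV = (630)(4.24 − 11.5) = -4574 J.
W_net = 2665 − 4574 = -1909 J.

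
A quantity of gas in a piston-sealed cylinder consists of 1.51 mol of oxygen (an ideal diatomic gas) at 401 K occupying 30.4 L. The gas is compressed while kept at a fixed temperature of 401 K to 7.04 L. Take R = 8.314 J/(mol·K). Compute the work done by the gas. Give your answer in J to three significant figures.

W ≈ -7360 J

Isothermal: W = nRT ln(V₂/V₁).
W = (1.51)(8.314)(401) × ln(7.04/30.4)
  = 5034 × -1.463
W_by_gas = -7364 J.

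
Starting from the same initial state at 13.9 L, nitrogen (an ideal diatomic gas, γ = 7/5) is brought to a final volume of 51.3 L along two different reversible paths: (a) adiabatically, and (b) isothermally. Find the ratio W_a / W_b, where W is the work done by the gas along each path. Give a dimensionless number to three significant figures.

W_a / W_b ≈ 0.779

Path (a) adiabatic: W = P₁V₁(1 − (V₁/V₂)^(γ−1))/(γ−1) → W_a/(P₁V₁) = 1.017.
Path (b) isothermal: W = P₁V₁ ln(V₂/V₁) → W_b/(P₁V₁) = 1.306.
W_a / W_b = 1.017 / 1.306 = 0.7789.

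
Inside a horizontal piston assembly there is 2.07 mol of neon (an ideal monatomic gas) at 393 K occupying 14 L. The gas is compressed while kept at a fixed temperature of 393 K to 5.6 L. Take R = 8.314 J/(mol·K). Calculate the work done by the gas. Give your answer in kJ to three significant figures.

W ≈ -6.20 kJ

Isothermal: W = nRT ln(V₂/V₁).
W = (2.07)(8.314)(393) × ln(5.6/14)
  = 6764 × -0.9163
W_by_gas = -6197 J.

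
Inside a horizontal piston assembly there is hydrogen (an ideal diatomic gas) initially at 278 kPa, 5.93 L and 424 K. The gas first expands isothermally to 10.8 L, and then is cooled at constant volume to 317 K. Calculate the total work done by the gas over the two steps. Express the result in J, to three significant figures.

W_total ≈ 988 J

Step 1 (isothermal): W = P₁V₁ ln(V₂/V₁) = (1649) ln(10.8/5.93) = 988.3 J.
Step 2 (isochoric): W = 0 (constant volume).
W_total = 988.3 + 0 = 988.3 J.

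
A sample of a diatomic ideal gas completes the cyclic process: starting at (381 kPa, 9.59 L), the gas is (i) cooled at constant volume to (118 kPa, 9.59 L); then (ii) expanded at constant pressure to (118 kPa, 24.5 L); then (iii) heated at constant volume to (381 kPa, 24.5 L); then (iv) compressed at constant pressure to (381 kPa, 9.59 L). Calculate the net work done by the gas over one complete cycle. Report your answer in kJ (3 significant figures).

W_net ≈ -3.92 kJ

Constant-volume legs do no work.
W(ii) = (118)(24.5 − 9.59) = 1759 J; W(iv) = (381)(9.59 − 24.5) = -5681 J.
W_net = 1759 − 5681 = -3921 J (the counter-clockwise enclosed area).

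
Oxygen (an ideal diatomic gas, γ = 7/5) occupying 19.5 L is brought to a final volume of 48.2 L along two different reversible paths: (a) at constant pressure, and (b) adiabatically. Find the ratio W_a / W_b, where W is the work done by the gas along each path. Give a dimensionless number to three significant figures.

Path (a) isobaric: W = P₁(V₂ − V₁) → W_a/(P₁V₁) = 1.472.
Path (b) adiabatic: W = P₁V₁(1 − (V₁/V₂)^(γ−1))/(γ−1) → W_b/(P₁V₁) = 0.7593.
W_a / W_b = 1.472 / 0.7593 = 1.938.

W_a / W_b ≈ 1.94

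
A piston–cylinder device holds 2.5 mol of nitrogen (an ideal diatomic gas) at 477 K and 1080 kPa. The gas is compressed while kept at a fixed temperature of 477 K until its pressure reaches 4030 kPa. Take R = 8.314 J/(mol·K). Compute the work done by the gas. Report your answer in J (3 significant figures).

W ≈ -13100 J

Isothermal process: W = nRT ln(V₂/V₁) = nRT ln(P₁/P₂).
W = (2.5)(8.314)(477) × ln(1080/4030)
  = 9914 × ln(0.268) = 9914 × -1.317
W_by_gas = -13055 J.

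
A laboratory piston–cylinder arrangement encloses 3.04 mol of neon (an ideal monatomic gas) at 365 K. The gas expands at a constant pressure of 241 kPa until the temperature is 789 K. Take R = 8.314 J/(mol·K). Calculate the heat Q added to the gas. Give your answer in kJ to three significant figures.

Isobaric: W = nRΔT = (3.04)(8.314)(424) = 10716 J.
ΔU = nCᵥΔT with Cᵥ = 3R/2: ΔU = (3.04)(12.47)(424) = 16075 J.
Q = ΔU + W = 16075 + 10716 = 26791 J.

Q ≈ 26.8 kJ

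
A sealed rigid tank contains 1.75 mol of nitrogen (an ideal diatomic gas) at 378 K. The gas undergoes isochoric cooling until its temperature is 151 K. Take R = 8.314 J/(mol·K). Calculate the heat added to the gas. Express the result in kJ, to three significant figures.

Constant volume ⇒ W = 0, so Q = ΔU = nCᵥΔT with Cᵥ = 5R/2 = 20.79 J/(mol·K).
ΔU = (1.75)(20.79)(151 − 378) = -8257 J.

Q ≈ -8.26 kJ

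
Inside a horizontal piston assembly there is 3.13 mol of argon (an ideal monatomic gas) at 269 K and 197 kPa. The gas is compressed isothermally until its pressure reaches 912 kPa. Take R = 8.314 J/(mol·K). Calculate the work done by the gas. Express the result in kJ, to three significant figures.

Isothermal process: W = nRT ln(V₂/V₁) = nRT ln(P₁/P₂).
W = (3.13)(8.314)(269) × ln(197/912)
  = 7000 × ln(0.216) = 7000 × -1.532
W_by_gas = -10727 J.

W ≈ -10.7 kJ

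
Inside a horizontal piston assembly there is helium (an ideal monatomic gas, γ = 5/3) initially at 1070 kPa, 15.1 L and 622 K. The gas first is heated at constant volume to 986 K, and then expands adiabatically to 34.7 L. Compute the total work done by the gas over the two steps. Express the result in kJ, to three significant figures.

Step 1 (isochoric): W = 0 (constant volume).
After step 1: P = 1696 kPa (V unchanged).
Step 2 (adiabatic): W = (P₁V₁ − P₂V₂)/(γ−1) = (25612 − 14708)/0.667 = 16357 J.
W_total = 0 + 16357 = 16357 J.

W_total ≈ 16.4 kJ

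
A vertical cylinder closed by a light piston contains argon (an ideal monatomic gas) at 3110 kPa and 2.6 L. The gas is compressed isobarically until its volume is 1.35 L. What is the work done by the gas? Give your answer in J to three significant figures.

Isobaric: W = P ΔV.
W = (3110 kPa)(1.35 − 2.6 L) = (3110)(-1.25) = -3888 J.

W ≈ -3890 J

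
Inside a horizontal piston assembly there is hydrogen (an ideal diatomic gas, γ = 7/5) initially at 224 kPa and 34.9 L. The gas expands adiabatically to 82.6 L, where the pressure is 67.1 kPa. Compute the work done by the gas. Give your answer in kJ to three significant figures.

W ≈ 5.69 kJ

Adiabatic: W = (P₁V₁ − P₂V₂)/(γ − 1) with γ = 7/5.
P₁V₁ = 7818 J, P₂V₂ = 5542 J.
W = (7818 − 5542) / 0.4 = 5688 J.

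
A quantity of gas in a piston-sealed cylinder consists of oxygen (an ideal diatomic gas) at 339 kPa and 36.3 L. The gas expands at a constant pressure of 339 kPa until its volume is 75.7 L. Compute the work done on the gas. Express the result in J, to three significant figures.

W ≈ -13400 J

Isobaric: W = P ΔV.
W = (339 kPa)(75.7 − 36.3 L) = (339)(39.4) = 13357 J.
Work on gas = −W_by = -13357 J.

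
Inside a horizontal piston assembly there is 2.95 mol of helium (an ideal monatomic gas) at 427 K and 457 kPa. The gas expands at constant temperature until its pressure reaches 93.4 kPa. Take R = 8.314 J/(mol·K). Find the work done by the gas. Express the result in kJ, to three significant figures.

Isothermal process: W = nRT ln(V₂/V₁) = nRT ln(P₁/P₂).
W = (2.95)(8.314)(427) × ln(457/93.4)
  = 10473 × ln(4.893) = 10473 × 1.588
W_by_gas = 16629 J.

W ≈ 16.6 kJ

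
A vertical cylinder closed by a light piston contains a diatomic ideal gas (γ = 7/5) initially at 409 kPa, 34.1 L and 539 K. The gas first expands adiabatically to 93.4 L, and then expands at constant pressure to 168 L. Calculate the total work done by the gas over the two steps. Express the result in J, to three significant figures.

Step 1 (adiabatic): W = (P₁V₁ − P₂V₂)/(γ−1) = (13947 − 9321)/0.4 = 11566 J.
After step 1: P = 99.79 kPa, V = 93.4 L, T = 360.2 K.
Step 2 (isobaric): W = PΔV = (99.79 kPa)(168 − 93.4 L) = 7444 J.
W_total = 11566 + 7444 = 19010 J.

W_total ≈ 19000 J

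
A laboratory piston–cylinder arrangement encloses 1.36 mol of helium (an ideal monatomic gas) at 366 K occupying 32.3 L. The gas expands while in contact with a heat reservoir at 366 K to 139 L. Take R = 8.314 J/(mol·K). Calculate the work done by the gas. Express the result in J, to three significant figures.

W ≈ 6040 J

Isothermal: W = nRT ln(V₂/V₁).
W = (1.36)(8.314)(366) × ln(139/32.3)
  = 4138 × 1.459
W_by_gas = 6040 J.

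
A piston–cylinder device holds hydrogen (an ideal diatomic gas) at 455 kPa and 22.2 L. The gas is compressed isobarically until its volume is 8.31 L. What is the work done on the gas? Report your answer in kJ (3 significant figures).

Isobaric: W = P ΔV.
W = (455 kPa)(8.31 − 22.2 L) = (455)(-13.89) = -6320 J.
Work on gas = −W_by = 6320 J.

W ≈ 6.32 kJ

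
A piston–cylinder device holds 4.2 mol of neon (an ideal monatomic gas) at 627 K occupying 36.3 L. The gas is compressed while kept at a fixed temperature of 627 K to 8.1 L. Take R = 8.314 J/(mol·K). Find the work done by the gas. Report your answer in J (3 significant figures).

W ≈ -32800 J

Isothermal: W = nRT ln(V₂/V₁).
W = (4.2)(8.314)(627) × ln(8.1/36.3)
  = 21894 × -1.5
W_by_gas = -32840 J.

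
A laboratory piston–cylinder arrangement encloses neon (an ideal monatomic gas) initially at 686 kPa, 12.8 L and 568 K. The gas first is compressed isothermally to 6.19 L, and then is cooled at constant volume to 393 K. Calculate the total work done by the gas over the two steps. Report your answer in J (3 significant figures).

Step 1 (isothermal): W = P₁V₁ ln(V₂/V₁) = (8781) ln(6.19/12.8) = -6379 J.
Step 2 (isochoric): W = 0 (constant volume).
W_total = -6379 + 0 = -6379 J.

W_total ≈ -6380 J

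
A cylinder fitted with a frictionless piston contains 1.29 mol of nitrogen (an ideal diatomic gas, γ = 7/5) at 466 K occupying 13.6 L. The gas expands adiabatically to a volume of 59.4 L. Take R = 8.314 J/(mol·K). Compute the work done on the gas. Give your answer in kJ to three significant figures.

W ≈ -5.57 kJ

Adiabatic: TV^(γ−1) = const with γ = 7/5.
T₂ = T₁ (V₁/V₂)^(γ−1) = 466 × (13.6/59.4)^0.4 = 466 × 0.5545 = 258.4 K.
W_by = nCᵥ(T₁ − T₂) = (1.29)(20.79)(466 − 258.4) = 5566 J.
Work on gas = −W_by = -5566 J.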